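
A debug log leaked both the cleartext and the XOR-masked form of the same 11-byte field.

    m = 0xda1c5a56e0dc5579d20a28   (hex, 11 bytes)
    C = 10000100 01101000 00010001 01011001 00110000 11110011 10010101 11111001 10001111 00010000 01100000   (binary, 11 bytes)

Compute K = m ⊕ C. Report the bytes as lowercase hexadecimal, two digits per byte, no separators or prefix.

Since C = m ⊕ K, XORing both sides with m gives K = m ⊕ C.
byte 0: 11011010 xor 10000100 = 01011110
byte 1: 00011100 xor 01101000 = 01110100
byte 2: 01011010 xor 00010001 = 01001011
byte 3: 01010110 xor 01011001 = 00001111
byte 4: 11100000 xor 00110000 = 11010000
byte 5: 11011100 xor 11110011 = 00101111
byte 6: 01010101 xor 10010101 = 11000000
byte 7: 01111001 xor 11111001 = 10000000
byte 8: 11010010 xor 10001111 = 01011101
byte 9: 00001010 xor 00010000 = 00011010
byte 10: 00101000 xor 01100000 = 01001000

5e744b0fd02fc0805d1a48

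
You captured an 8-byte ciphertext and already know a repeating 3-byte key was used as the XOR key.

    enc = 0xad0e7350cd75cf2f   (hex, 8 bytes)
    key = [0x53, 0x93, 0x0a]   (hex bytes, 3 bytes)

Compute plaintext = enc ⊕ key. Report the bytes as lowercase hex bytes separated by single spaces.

fe 9d 79 03 5e 7f 9c bc

The 3-byte key repeats, so the effective keystream is 53 93 0a 53 93 0a 53 93.
byte 0: 10101101 XOR 01010011 = 11111110
byte 1: 00001110 XOR 10010011 = 10011101
byte 2: 01110011 XOR 00001010 = 01111001
byte 3: 01010000 XOR 01010011 = 00000011
byte 4: 11001101 XOR 10010011 = 01011110
byte 5: 01110101 XOR 00001010 = 01111111
byte 6: 11001111 XOR 01010011 = 10011100
byte 7: 00101111 XOR 10010011 = 10111100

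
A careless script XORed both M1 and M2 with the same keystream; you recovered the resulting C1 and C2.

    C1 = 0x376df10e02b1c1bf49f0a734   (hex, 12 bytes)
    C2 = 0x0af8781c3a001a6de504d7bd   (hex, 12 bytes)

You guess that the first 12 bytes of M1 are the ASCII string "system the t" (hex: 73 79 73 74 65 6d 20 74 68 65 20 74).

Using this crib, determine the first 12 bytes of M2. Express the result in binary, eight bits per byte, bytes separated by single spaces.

01001110 11101100 11111010 01100110 01011101 11011100 11111011 10100110 11000100 10010001 01010000 11111101

First, C1 ⊕ C2 = (M1 ⊕ K) ⊕ (M2 ⊕ K) = M1 ⊕ M2, so the key drops out. Then M2 = (M1 ⊕ M2) ⊕ M1 over the first 12 bytes.
byte 0: (37 ⊕ 0a) ⊕ 73 = 3d ⊕ 73 = 4e
byte 1: (6d ⊕ f8) ⊕ 79 = 95 ⊕ 79 = ec
byte 2: (f1 ⊕ 78) ⊕ 73 = 89 ⊕ 73 = fa
byte 3: (0e ⊕ 1c) ⊕ 74 = 12 ⊕ 74 = 66
byte 4: (02 ⊕ 3a) ⊕ 65 = 38 ⊕ 65 = 5d
byte 5: (b1 ⊕ 00) ⊕ 6d = b1 ⊕ 6d = dc
byte 6: (c1 ⊕ 1a) ⊕ 20 = db ⊕ 20 = fb
byte 7: (bf ⊕ 6d) ⊕ 74 = d2 ⊕ 74 = a6
byte 8: (49 ⊕ e5) ⊕ 68 = ac ⊕ 68 = c4
byte 9: (f0 ⊕ 04) ⊕ 65 = f4 ⊕ 65 = 91
byte 10: (a7 ⊕ d7) ⊕ 20 = 70 ⊕ 20 = 50
byte 11: (34 ⊕ bd) ⊕ 74 = 89 ⊕ 74 = fd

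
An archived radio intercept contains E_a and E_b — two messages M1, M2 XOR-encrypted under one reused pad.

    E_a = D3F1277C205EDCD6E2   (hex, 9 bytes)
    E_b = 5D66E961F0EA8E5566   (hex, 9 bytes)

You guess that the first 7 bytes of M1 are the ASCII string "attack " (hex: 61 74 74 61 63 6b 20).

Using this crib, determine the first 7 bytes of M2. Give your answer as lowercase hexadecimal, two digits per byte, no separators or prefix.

efe3ba7cb3df72

First, E_a ⊕ E_b = (M1 ⊕ K) ⊕ (M2 ⊕ K) = M1 ⊕ M2, so the key drops out. Then M2 = (M1 ⊕ M2) ⊕ M1 over the first 7 bytes.
byte 0: (d3 XOR 5d) XOR 61 = 8e XOR 61 = ef
byte 1: (f1 XOR 66) XOR 74 = 97 XOR 74 = e3
byte 2: (27 XOR e9) XOR 74 = ce XOR 74 = ba
byte 3: (7c XOR 61) XOR 61 = 1d XOR 61 = 7c
byte 4: (20 XOR f0) XOR 63 = d0 XOR 63 = b3
byte 5: (5e XOR ea) XOR 6b = b4 XOR 6b = df
byte 6: (dc XOR 8e) XOR 20 = 52 XOR 20 = 72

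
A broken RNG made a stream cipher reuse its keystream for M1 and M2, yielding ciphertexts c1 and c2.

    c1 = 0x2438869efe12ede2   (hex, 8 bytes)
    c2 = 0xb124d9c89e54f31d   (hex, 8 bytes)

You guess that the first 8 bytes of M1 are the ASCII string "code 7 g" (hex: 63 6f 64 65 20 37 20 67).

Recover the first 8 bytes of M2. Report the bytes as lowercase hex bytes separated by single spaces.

f6 73 3b 33 40 71 3e 98

First, c1 ⊕ c2 = (M1 ⊕ K) ⊕ (M2 ⊕ K) = M1 ⊕ M2, so the key drops out. Then M2 = (M1 ⊕ M2) ⊕ M1 over the first 8 bytes.
byte 0: (24 XOR b1) XOR 63 = 95 XOR 63 = f6
byte 1: (38 XOR 24) XOR 6f = 1c XOR 6f = 73
byte 2: (86 XOR d9) XOR 64 = 5f XOR 64 = 3b
byte 3: (9e XOR c8) XOR 65 = 56 XOR 65 = 33
byte 4: (fe XOR 9e) XOR 20 = 60 XOR 20 = 40
byte 5: (12 XOR 54) XOR 37 = 46 XOR 37 = 71
byte 6: (ed XOR f3) XOR 20 = 1e XOR 20 = 3e
byte 7: (e2 XOR 1d) XOR 67 = ff XOR 67 = 98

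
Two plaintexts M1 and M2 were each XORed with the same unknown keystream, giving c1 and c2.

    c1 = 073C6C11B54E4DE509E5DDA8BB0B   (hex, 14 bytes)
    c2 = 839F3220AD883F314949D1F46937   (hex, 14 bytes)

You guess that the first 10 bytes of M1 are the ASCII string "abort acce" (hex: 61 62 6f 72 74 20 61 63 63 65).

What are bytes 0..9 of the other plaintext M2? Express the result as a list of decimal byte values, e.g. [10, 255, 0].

[229, 193, 49, 67, 108, 230, 19, 183, 35, 201]

First, c1 ⊕ c2 = (M1 ⊕ K) ⊕ (M2 ⊕ K) = M1 ⊕ M2, so the key drops out. Then M2 = (M1 ⊕ M2) ⊕ M1 over the first 10 bytes.
byte 0: (07 ^ 83) ^ 61 = 84 ^ 61 = e5
byte 1: (3c ^ 9f) ^ 62 = a3 ^ 62 = c1
byte 2: (6c ^ 32) ^ 6f = 5e ^ 6f = 31
byte 3: (11 ^ 20) ^ 72 = 31 ^ 72 = 43
byte 4: (b5 ^ ad) ^ 74 = 18 ^ 74 = 6c
byte 5: (4e ^ 88) ^ 20 = c6 ^ 20 = e6
byte 6: (4d ^ 3f) ^ 61 = 72 ^ 61 = 13
byte 7: (e5 ^ 31) ^ 63 = d4 ^ 63 = b7
byte 8: (09 ^ 49) ^ 63 = 40 ^ 63 = 23
byte 9: (e5 ^ 49) ^ 65 = ac ^ 65 = c9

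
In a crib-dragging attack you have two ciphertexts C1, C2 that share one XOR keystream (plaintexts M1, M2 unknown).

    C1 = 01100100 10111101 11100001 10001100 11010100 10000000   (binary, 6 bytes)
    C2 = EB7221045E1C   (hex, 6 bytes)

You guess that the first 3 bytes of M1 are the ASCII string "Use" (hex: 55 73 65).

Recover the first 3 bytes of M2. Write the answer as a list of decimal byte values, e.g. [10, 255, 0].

[218, 188, 165]

First, C1 ⊕ C2 = (M1 ⊕ K) ⊕ (M2 ⊕ K) = M1 ⊕ M2, so the key drops out. Then M2 = (M1 ⊕ M2) ⊕ M1 over the first 3 bytes.
byte 0: (64 ⊕ eb) ⊕ 55 = 8f ⊕ 55 = da
byte 1: (bd ⊕ 72) ⊕ 73 = cf ⊕ 73 = bc
byte 2: (e1 ⊕ 21) ⊕ 65 = c0 ⊕ 65 = a5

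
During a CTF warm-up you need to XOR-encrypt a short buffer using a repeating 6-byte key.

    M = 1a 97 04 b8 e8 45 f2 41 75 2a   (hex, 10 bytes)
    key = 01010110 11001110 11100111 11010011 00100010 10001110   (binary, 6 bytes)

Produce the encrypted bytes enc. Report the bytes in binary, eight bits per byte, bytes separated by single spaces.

The 6-byte key repeats, so the effective keystream is 56 ce e7 d3 22 8e 56 ce e7 d3.
byte 0: 1a XOR 56 = 4c
byte 1: 97 XOR ce = 59
byte 2: 04 XOR e7 = e3
byte 3: b8 XOR d3 = 6b
byte 4: e8 XOR 22 = ca
byte 5: 45 XOR 8e = cb
byte 6: f2 XOR 56 = a4
byte 7: 41 XOR ce = 8f
byte 8: 75 XOR e7 = 92
byte 9: 2a XOR d3 = f9

01001100 01011001 11100011 01101011 11001010 11001011 10100100 10001111 10010010 11111001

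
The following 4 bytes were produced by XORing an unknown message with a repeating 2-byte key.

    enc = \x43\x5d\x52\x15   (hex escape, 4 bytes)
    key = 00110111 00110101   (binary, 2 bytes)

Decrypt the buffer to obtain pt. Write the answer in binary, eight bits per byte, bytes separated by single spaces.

01110100 01101000 01100101 00100000

The 2-byte key repeats, so the effective keystream is 37 35 37 35.
byte 0: 01000011 ^ 00110111 = 01110100
byte 1: 01011101 ^ 00110101 = 01101000
byte 2: 01010010 ^ 00110111 = 01100101
byte 3: 00010101 ^ 00110101 = 00100000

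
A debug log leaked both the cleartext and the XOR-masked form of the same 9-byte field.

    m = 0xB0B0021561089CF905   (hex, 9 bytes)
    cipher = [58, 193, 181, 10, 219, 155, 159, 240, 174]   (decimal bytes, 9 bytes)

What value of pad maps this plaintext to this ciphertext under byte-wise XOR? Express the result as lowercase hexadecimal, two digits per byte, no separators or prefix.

Since cipher = m ⊕ pad, XORing both sides with m gives pad = m ⊕ cipher.
b0 xor 3a = 8a
b0 xor c1 = 71
02 xor b5 = b7
15 xor 0a = 1f
61 xor db = ba
08 xor 9b = 93
9c xor 9f = 03
f9 xor f0 = 09
05 xor ae = ab

8a71b71fba930309ab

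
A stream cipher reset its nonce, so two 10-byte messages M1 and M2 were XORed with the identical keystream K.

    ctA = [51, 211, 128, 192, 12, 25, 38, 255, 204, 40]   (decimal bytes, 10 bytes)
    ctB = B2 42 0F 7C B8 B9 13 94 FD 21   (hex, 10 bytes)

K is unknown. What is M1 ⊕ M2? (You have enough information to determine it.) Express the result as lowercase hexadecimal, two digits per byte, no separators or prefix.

81918fbcb4a0356b3109

ctA ⊕ ctB = (M1 ⊕ K) ⊕ (M2 ⊕ K) = M1 ⊕ M2 — the shared key cancels under XOR.
byte 0: 33 ^ b2 = 81
byte 1: d3 ^ 42 = 91
byte 2: 80 ^ 0f = 8f
byte 3: c0 ^ 7c = bc
byte 4: 0c ^ b8 = b4
byte 5: 19 ^ b9 = a0
byte 6: 26 ^ 13 = 35
byte 7: ff ^ 94 = 6b
byte 8: cc ^ fd = 31
byte 9: 28 ^ 21 = 09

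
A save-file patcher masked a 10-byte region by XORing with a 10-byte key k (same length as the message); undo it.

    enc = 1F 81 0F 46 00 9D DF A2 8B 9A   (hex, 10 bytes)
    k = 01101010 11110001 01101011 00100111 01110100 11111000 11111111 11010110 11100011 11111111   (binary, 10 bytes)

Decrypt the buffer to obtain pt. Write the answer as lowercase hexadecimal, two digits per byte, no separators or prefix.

75706461746520746865

1f ⊕ 6a = 75
81 ⊕ f1 = 70
0f ⊕ 6b = 64
46 ⊕ 27 = 61
00 ⊕ 74 = 74
9d ⊕ f8 = 65
df ⊕ ff = 20
a2 ⊕ d6 = 74
8b ⊕ e3 = 68
9a ⊕ ff = 65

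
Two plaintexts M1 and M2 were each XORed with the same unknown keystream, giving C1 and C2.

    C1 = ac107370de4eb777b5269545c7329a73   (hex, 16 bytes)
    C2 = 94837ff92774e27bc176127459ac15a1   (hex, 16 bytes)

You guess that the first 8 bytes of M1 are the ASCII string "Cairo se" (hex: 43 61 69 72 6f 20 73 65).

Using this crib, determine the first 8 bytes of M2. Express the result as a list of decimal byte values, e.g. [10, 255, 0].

First, C1 ⊕ C2 = (M1 ⊕ K) ⊕ (M2 ⊕ K) = M1 ⊕ M2, so the key drops out. Then M2 = (M1 ⊕ M2) ⊕ M1 over the first 8 bytes.
byte 0: (ac XOR 94) XOR 43 = 38 XOR 43 = 7b
byte 1: (10 XOR 83) XOR 61 = 93 XOR 61 = f2
byte 2: (73 XOR 7f) XOR 69 = 0c XOR 69 = 65
byte 3: (70 XOR f9) XOR 72 = 89 XOR 72 = fb
byte 4: (de XOR 27) XOR 6f = f9 XOR 6f = 96
byte 5: (4e XOR 74) XOR 20 = 3a XOR 20 = 1a
byte 6: (b7 XOR e2) XOR 73 = 55 XOR 73 = 26
byte 7: (77 XOR 7b) XOR 65 = 0c XOR 65 = 69

[123, 242, 101, 251, 150, 26, 38, 105]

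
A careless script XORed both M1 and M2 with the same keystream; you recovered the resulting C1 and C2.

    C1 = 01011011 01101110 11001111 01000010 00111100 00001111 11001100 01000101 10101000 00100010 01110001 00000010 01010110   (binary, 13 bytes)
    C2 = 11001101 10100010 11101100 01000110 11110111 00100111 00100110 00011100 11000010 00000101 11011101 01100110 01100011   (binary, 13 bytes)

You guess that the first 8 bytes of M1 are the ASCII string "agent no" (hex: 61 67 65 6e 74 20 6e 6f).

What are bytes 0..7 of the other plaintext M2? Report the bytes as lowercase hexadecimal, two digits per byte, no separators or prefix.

First, C1 ⊕ C2 = (M1 ⊕ K) ⊕ (M2 ⊕ K) = M1 ⊕ M2, so the key drops out. Then M2 = (M1 ⊕ M2) ⊕ M1 over the first 8 bytes.
byte 0: (5b ⊕ cd) ⊕ 61 = 96 ⊕ 61 = f7
byte 1: (6e ⊕ a2) ⊕ 67 = cc ⊕ 67 = ab
byte 2: (cf ⊕ ec) ⊕ 65 = 23 ⊕ 65 = 46
byte 3: (42 ⊕ 46) ⊕ 6e = 04 ⊕ 6e = 6a
byte 4: (3c ⊕ f7) ⊕ 74 = cb ⊕ 74 = bf
byte 5: (0f ⊕ 27) ⊕ 20 = 28 ⊕ 20 = 08
byte 6: (cc ⊕ 26) ⊕ 6e = ea ⊕ 6e = 84
byte 7: (45 ⊕ 1c) ⊕ 6f = 59 ⊕ 6f = 36

f7ab466abf088436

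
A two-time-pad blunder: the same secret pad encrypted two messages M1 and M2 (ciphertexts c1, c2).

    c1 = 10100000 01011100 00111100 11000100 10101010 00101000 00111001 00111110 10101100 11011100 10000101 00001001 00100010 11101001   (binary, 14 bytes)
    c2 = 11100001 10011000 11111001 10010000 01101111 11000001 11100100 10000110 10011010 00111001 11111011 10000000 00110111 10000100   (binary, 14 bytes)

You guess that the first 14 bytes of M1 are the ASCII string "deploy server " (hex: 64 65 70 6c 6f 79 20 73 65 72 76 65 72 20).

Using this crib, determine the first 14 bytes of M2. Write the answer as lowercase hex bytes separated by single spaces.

25 a1 b5 38 aa 90 fd cb 53 97 08 ec 67 4d

First, c1 ⊕ c2 = (M1 ⊕ K) ⊕ (M2 ⊕ K) = M1 ⊕ M2, so the key drops out. Then M2 = (M1 ⊕ M2) ⊕ M1 over the first 14 bytes.
byte 0: (a0 XOR e1) XOR 64 = 41 XOR 64 = 25
byte 1: (5c XOR 98) XOR 65 = c4 XOR 65 = a1
byte 2: (3c XOR f9) XOR 70 = c5 XOR 70 = b5
byte 3: (c4 XOR 90) XOR 6c = 54 XOR 6c = 38
byte 4: (aa XOR 6f) XOR 6f = c5 XOR 6f = aa
byte 5: (28 XOR c1) XOR 79 = e9 XOR 79 = 90
byte 6: (39 XOR e4) XOR 20 = dd XOR 20 = fd
byte 7: (3e XOR 86) XOR 73 = b8 XOR 73 = cb
byte 8: (ac XOR 9a) XOR 65 = 36 XOR 65 = 53
byte 9: (dc XOR 39) XOR 72 = e5 XOR 72 = 97
byte 10: (85 XOR fb) XOR 76 = 7e XOR 76 = 08
byte 11: (09 XOR 80) XOR 65 = 89 XOR 65 = ec
byte 12: (22 XOR 37) XOR 72 = 15 XOR 72 = 67
byte 13: (e9 XOR 84) XOR 20 = 6d XOR 20 = 4d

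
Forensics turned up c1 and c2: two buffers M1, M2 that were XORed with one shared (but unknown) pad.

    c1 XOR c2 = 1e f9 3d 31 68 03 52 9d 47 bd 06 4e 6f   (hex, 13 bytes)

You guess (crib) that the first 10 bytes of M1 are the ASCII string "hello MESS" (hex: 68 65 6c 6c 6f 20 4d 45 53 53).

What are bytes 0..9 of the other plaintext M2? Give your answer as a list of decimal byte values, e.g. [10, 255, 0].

[118, 156, 81, 93, 7, 35, 31, 216, 20, 238]

Since c1 ⊕ c2 = M1 ⊕ M2, XORing with the guessed M1 bytes yields the corresponding M2 bytes: M2 = (c1 ⊕ c2) ⊕ M1.
1e ^ 68 = 76
f9 ^ 65 = 9c
3d ^ 6c = 51
31 ^ 6c = 5d
68 ^ 6f = 07
03 ^ 20 = 23
52 ^ 4d = 1f
9d ^ 45 = d8
47 ^ 53 = 14
bd ^ 53 = ee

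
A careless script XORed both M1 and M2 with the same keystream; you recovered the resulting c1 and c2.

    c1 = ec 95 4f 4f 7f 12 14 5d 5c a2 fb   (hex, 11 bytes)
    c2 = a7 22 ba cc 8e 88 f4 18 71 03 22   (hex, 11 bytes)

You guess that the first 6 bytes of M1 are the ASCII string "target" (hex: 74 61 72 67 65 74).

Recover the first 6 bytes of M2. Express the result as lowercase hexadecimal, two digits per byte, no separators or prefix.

First, c1 ⊕ c2 = (M1 ⊕ K) ⊕ (M2 ⊕ K) = M1 ⊕ M2, so the key drops out. Then M2 = (M1 ⊕ M2) ⊕ M1 over the first 6 bytes.
byte 0: (ec xor a7) xor 74 = 4b xor 74 = 3f
byte 1: (95 xor 22) xor 61 = b7 xor 61 = d6
byte 2: (4f xor ba) xor 72 = f5 xor 72 = 87
byte 3: (4f xor cc) xor 67 = 83 xor 67 = e4
byte 4: (7f xor 8e) xor 65 = f1 xor 65 = 94
byte 5: (12 xor 88) xor 74 = 9a xor 74 = ee

3fd687e494ee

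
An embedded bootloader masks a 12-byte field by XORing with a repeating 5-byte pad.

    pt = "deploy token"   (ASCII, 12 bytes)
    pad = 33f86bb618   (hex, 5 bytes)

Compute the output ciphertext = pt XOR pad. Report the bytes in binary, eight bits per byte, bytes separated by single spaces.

01010111 10011101 00011011 11011010 01110111 01001010 11011000 00011111 11011001 01110011 01010110 10010110

The 5-byte key repeats, so the effective keystream is 33 f8 6b b6 18 33 f8 6b b6 18 33 f8.
byte 0: 64 ⊕ 33 = 57
byte 1: 65 ⊕ f8 = 9d
byte 2: 70 ⊕ 6b = 1b
byte 3: 6c ⊕ b6 = da
byte 4: 6f ⊕ 18 = 77
byte 5: 79 ⊕ 33 = 4a
byte 6: 20 ⊕ f8 = d8
byte 7: 74 ⊕ 6b = 1f
byte 8: 6f ⊕ b6 = d9
byte 9: 6b ⊕ 18 = 73
byte 10: 65 ⊕ 33 = 56
byte 11: 6e ⊕ f8 = 96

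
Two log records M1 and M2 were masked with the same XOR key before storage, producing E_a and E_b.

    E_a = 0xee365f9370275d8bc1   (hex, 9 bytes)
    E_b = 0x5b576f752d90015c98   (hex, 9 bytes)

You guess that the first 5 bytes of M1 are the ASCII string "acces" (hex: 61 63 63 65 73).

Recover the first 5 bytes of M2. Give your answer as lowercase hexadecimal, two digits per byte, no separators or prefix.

First, E_a ⊕ E_b = (M1 ⊕ K) ⊕ (M2 ⊕ K) = M1 ⊕ M2, so the key drops out. Then M2 = (M1 ⊕ M2) ⊕ M1 over the first 5 bytes.
byte 0: (ee XOR 5b) XOR 61 = b5 XOR 61 = d4
byte 1: (36 XOR 57) XOR 63 = 61 XOR 63 = 02
byte 2: (5f XOR 6f) XOR 63 = 30 XOR 63 = 53
byte 3: (93 XOR 75) XOR 65 = e6 XOR 65 = 83
byte 4: (70 XOR 2d) XOR 73 = 5d XOR 73 = 2e

d40253832e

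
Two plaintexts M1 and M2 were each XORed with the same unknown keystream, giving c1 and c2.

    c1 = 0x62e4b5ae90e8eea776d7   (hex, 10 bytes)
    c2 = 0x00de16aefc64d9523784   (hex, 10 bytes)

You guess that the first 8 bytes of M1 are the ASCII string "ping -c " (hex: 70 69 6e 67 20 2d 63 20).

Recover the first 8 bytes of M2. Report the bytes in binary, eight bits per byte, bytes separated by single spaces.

First, c1 ⊕ c2 = (M1 ⊕ K) ⊕ (M2 ⊕ K) = M1 ⊕ M2, so the key drops out. Then M2 = (M1 ⊕ M2) ⊕ M1 over the first 8 bytes.
byte 0: (62 xor 00) xor 70 = 62 xor 70 = 12
byte 1: (e4 xor de) xor 69 = 3a xor 69 = 53
byte 2: (b5 xor 16) xor 6e = a3 xor 6e = cd
byte 3: (ae xor ae) xor 67 = 00 xor 67 = 67
byte 4: (90 xor fc) xor 20 = 6c xor 20 = 4c
byte 5: (e8 xor 64) xor 2d = 8c xor 2d = a1
byte 6: (ee xor d9) xor 63 = 37 xor 63 = 54
byte 7: (a7 xor 52) xor 20 = f5 xor 20 = d5

00010010 01010011 11001101 01100111 01001100 10100001 01010100 11010101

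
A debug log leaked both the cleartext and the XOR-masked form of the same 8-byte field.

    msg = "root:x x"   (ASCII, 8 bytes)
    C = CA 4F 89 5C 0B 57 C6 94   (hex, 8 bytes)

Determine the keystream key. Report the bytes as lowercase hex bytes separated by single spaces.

b8 20 e6 28 31 2f e6 ec

Since C = msg ⊕ key, XORing both sides with msg gives key = msg ⊕ C.
byte 0: 72 ^ ca = b8
byte 1: 6f ^ 4f = 20
byte 2: 6f ^ 89 = e6
byte 3: 74 ^ 5c = 28
byte 4: 3a ^ 0b = 31
byte 5: 78 ^ 57 = 2f
byte 6: 20 ^ c6 = e6
byte 7: 78 ^ 94 = ec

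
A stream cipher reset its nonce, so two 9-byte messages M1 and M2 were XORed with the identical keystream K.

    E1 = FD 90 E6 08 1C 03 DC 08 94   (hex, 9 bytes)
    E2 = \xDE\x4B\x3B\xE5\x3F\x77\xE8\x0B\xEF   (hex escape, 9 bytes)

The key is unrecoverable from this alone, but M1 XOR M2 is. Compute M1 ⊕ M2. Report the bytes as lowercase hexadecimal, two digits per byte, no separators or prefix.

23dbdded237434037b

E1 ⊕ E2 = (M1 ⊕ K) ⊕ (M2 ⊕ K) = M1 ⊕ M2 — the shared key cancels under XOR.
byte 0: fd xor de = 23
byte 1: 90 xor 4b = db
byte 2: e6 xor 3b = dd
byte 3: 08 xor e5 = ed
byte 4: 1c xor 3f = 23
byte 5: 03 xor 77 = 74
byte 6: dc xor e8 = 34
byte 7: 08 xor 0b = 03
byte 8: 94 xor ef = 7b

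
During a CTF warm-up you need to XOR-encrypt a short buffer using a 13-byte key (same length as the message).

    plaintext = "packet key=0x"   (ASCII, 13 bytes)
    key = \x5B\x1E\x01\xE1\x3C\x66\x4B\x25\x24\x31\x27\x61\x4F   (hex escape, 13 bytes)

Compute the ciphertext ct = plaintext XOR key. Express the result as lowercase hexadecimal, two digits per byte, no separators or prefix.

2b7f628a59126b4e41481a5137

XOR is its own inverse, so applying the key byte-wise gives the result directly.
byte 0: 01110000 ^ 01011011 = 00101011
byte 1: 01100001 ^ 00011110 = 01111111
byte 2: 01100011 ^ 00000001 = 01100010
byte 3: 01101011 ^ 11100001 = 10001010
byte 4: 01100101 ^ 00111100 = 01011001
byte 5: 01110100 ^ 01100110 = 00010010
byte 6: 00100000 ^ 01001011 = 01101011
byte 7: 01101011 ^ 00100101 = 01001110
byte 8: 01100101 ^ 00100100 = 01000001
byte 9: 01111001 ^ 00110001 = 01001000
byte 10: 00111101 ^ 00100111 = 00011010
byte 11: 00110000 ^ 01100001 = 01010001
byte 12: 01111000 ^ 01001111 = 00110111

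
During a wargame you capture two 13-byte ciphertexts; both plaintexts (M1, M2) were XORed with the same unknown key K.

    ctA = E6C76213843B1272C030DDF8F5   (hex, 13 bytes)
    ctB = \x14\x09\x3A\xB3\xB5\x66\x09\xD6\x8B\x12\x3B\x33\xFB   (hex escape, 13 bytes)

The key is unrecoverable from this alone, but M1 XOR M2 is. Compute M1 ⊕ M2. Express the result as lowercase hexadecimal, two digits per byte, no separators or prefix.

ctA ⊕ ctB = (M1 ⊕ K) ⊕ (M2 ⊕ K) = M1 ⊕ M2 — the shared key cancels under XOR.
byte 0: e6 XOR 14 = f2
byte 1: c7 XOR 09 = ce
byte 2: 62 XOR 3a = 58
byte 3: 13 XOR b3 = a0
byte 4: 84 XOR b5 = 31
byte 5: 3b XOR 66 = 5d
byte 6: 12 XOR 09 = 1b
byte 7: 72 XOR d6 = a4
byte 8: c0 XOR 8b = 4b
byte 9: 30 XOR 12 = 22
byte 10: dd XOR 3b = e6
byte 11: f8 XOR 33 = cb
byte 12: f5 XOR fb = 0e

f2ce58a0315d1ba44b22e6cb0e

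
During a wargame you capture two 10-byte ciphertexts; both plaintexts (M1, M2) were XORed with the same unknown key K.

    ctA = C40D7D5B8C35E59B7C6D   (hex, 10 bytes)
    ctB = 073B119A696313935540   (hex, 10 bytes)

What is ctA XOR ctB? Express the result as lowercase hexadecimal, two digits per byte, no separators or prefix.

c3366cc1e556f608292d

ctA ⊕ ctB = (M1 ⊕ K) ⊕ (M2 ⊕ K) = M1 ⊕ M2 — the shared key cancels under XOR.
c4 ^ 07 = c3
0d ^ 3b = 36
7d ^ 11 = 6c
5b ^ 9a = c1
8c ^ 69 = e5
35 ^ 63 = 56
e5 ^ 13 = f6
9b ^ 93 = 08
7c ^ 55 = 29
6d ^ 40 = 2d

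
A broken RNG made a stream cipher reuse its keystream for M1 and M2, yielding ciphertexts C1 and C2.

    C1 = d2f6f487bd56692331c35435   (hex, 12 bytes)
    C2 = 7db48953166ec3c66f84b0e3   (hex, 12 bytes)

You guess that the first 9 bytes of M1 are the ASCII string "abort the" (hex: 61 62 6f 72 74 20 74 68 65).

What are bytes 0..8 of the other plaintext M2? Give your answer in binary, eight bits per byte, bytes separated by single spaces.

First, C1 ⊕ C2 = (M1 ⊕ K) ⊕ (M2 ⊕ K) = M1 ⊕ M2, so the key drops out. Then M2 = (M1 ⊕ M2) ⊕ M1 over the first 9 bytes.
byte 0: (d2 ^ 7d) ^ 61 = af ^ 61 = ce
byte 1: (f6 ^ b4) ^ 62 = 42 ^ 62 = 20
byte 2: (f4 ^ 89) ^ 6f = 7d ^ 6f = 12
byte 3: (87 ^ 53) ^ 72 = d4 ^ 72 = a6
byte 4: (bd ^ 16) ^ 74 = ab ^ 74 = df
byte 5: (56 ^ 6e) ^ 20 = 38 ^ 20 = 18
byte 6: (69 ^ c3) ^ 74 = aa ^ 74 = de
byte 7: (23 ^ c6) ^ 68 = e5 ^ 68 = 8d
byte 8: (31 ^ 6f) ^ 65 = 5e ^ 65 = 3b

11001110 00100000 00010010 10100110 11011111 00011000 11011110 10001101 00111011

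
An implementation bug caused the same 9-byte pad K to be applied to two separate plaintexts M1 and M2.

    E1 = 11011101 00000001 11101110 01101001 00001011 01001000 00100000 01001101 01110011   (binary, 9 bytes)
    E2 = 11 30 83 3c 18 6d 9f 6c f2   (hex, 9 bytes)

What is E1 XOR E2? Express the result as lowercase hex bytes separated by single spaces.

E1 ⊕ E2 = (M1 ⊕ K) ⊕ (M2 ⊕ K) = M1 ⊕ M2 — the shared key cancels under XOR.
dd ⊕ 11 = cc
01 ⊕ 30 = 31
ee ⊕ 83 = 6d
69 ⊕ 3c = 55
0b ⊕ 18 = 13
48 ⊕ 6d = 25
20 ⊕ 9f = bf
4d ⊕ 6c = 21
73 ⊕ f2 = 81

cc 31 6d 55 13 25 bf 21 81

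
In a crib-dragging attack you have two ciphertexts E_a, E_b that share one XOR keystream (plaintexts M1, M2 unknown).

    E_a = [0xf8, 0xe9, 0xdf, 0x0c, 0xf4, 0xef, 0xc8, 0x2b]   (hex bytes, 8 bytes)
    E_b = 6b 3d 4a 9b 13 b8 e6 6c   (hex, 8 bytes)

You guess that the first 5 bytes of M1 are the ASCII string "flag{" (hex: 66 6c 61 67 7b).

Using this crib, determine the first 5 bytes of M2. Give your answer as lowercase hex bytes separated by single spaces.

First, E_a ⊕ E_b = (M1 ⊕ K) ⊕ (M2 ⊕ K) = M1 ⊕ M2, so the key drops out. Then M2 = (M1 ⊕ M2) ⊕ M1 over the first 5 bytes.
byte 0: (f8 ⊕ 6b) ⊕ 66 = 93 ⊕ 66 = f5
byte 1: (e9 ⊕ 3d) ⊕ 6c = d4 ⊕ 6c = b8
byte 2: (df ⊕ 4a) ⊕ 61 = 95 ⊕ 61 = f4
byte 3: (0c ⊕ 9b) ⊕ 67 = 97 ⊕ 67 = f0
byte 4: (f4 ⊕ 13) ⊕ 7b = e7 ⊕ 7b = 9c

f5 b8 f4 f0 9c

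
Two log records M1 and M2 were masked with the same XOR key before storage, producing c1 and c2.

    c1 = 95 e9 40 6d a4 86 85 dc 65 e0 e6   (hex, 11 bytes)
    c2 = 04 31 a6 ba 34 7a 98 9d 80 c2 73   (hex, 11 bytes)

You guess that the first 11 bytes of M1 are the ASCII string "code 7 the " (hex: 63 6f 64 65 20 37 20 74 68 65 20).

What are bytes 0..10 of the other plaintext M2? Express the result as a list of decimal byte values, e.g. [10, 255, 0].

First, c1 ⊕ c2 = (M1 ⊕ K) ⊕ (M2 ⊕ K) = M1 ⊕ M2, so the key drops out. Then M2 = (M1 ⊕ M2) ⊕ M1 over the first 11 bytes.
byte 0: (95 XOR 04) XOR 63 = 91 XOR 63 = f2
byte 1: (e9 XOR 31) XOR 6f = d8 XOR 6f = b7
byte 2: (40 XOR a6) XOR 64 = e6 XOR 64 = 82
byte 3: (6d XOR ba) XOR 65 = d7 XOR 65 = b2
byte 4: (a4 XOR 34) XOR 20 = 90 XOR 20 = b0
byte 5: (86 XOR 7a) XOR 37 = fc XOR 37 = cb
byte 6: (85 XOR 98) XOR 20 = 1d XOR 20 = 3d
byte 7: (dc XOR 9d) XOR 74 = 41 XOR 74 = 35
byte 8: (65 XOR 80) XOR 68 = e5 XOR 68 = 8d
byte 9: (e0 XOR c2) XOR 65 = 22 XOR 65 = 47
byte 10: (e6 XOR 73) XOR 20 = 95 XOR 20 = b5

[242, 183, 130, 178, 176, 203, 61, 53, 141, 71, 181]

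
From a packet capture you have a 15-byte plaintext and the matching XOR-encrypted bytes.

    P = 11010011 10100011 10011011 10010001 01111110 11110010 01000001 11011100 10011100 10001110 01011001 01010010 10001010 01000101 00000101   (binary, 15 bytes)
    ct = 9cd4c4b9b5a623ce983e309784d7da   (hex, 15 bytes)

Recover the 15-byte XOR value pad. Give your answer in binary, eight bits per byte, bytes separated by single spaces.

Since ct = P ⊕ pad, XORing both sides with P gives pad = P ⊕ ct.
d3 xor 9c = 4f
a3 xor d4 = 77
9b xor c4 = 5f
91 xor b9 = 28
7e xor b5 = cb
f2 xor a6 = 54
41 xor 23 = 62
dc xor ce = 12
9c xor 98 = 04
8e xor 3e = b0
59 xor 30 = 69
52 xor 97 = c5
8a xor 84 = 0e
45 xor d7 = 92
05 xor da = df

01001111 01110111 01011111 00101000 11001011 01010100 01100010 00010010 00000100 10110000 01101001 11000101 00001110 10010010 11011111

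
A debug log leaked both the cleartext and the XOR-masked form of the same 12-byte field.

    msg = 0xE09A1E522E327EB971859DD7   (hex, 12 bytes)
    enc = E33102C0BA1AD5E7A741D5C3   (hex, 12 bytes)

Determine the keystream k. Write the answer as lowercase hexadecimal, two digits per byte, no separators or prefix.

Since enc = msg ⊕ k, XORing both sides with msg gives k = msg ⊕ enc.
11100000 XOR 11100011 = 00000011
10011010 XOR 00110001 = 10101011
00011110 XOR 00000010 = 00011100
01010010 XOR 11000000 = 10010010
00101110 XOR 10111010 = 10010100
00110010 XOR 00011010 = 00101000
01111110 XOR 11010101 = 10101011
10111001 XOR 11100111 = 01011110
01110001 XOR 10100111 = 11010110
10000101 XOR 01000001 = 11000100
10011101 XOR 11010101 = 01001000
11010111 XOR 11000011 = 00010100

03ab1c929428ab5ed6c44814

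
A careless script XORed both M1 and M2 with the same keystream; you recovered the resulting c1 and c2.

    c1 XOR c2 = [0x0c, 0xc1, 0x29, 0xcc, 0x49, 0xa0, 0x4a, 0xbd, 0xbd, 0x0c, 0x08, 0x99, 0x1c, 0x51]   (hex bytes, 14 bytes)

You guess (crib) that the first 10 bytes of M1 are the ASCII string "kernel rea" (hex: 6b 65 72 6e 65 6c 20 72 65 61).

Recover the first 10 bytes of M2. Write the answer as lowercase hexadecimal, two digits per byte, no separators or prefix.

67a45ba22ccc6acfd86d

Since c1 ⊕ c2 = M1 ⊕ M2, XORing with the guessed M1 bytes yields the corresponding M2 bytes: M2 = (c1 ⊕ c2) ⊕ M1.
0c ^ 6b = 67
c1 ^ 65 = a4
29 ^ 72 = 5b
cc ^ 6e = a2
49 ^ 65 = 2c
a0 ^ 6c = cc
4a ^ 20 = 6a
bd ^ 72 = cf
bd ^ 65 = d8
0c ^ 61 = 6d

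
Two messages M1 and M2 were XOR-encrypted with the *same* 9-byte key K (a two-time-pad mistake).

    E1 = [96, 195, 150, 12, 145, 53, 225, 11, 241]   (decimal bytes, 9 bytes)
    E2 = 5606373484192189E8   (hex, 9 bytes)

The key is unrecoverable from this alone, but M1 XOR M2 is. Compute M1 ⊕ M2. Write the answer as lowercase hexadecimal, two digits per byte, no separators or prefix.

E1 ⊕ E2 = (M1 ⊕ K) ⊕ (M2 ⊕ K) = M1 ⊕ M2 — the shared key cancels under XOR.
60 xor 56 = 36
c3 xor 06 = c5
96 xor 37 = a1
0c xor 34 = 38
91 xor 84 = 15
35 xor 19 = 2c
e1 xor 21 = c0
0b xor 89 = 82
f1 xor e8 = 19

36c5a138152cc08219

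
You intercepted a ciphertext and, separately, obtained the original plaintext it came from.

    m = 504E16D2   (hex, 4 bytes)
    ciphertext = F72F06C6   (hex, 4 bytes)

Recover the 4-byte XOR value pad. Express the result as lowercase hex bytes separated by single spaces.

a7 61 10 14

Since ciphertext = m ⊕ pad, XORing both sides with m gives pad = m ⊕ ciphertext.
50 ⊕ f7 = a7
4e ⊕ 2f = 61
16 ⊕ 06 = 10
d2 ⊕ c6 = 14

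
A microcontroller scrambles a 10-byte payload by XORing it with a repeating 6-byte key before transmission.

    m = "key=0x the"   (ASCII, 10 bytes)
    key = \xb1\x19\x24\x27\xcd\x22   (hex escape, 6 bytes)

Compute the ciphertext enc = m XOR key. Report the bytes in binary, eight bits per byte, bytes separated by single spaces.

11011010 01111100 01011101 00011010 11111101 01011010 10010001 01101101 01001100 01000010

The 6-byte key repeats, so the effective keystream is b1 19 24 27 cd 22 b1 19 24 27.
byte 0: 01101011 XOR 10110001 = 11011010
byte 1: 01100101 XOR 00011001 = 01111100
byte 2: 01111001 XOR 00100100 = 01011101
byte 3: 00111101 XOR 00100111 = 00011010
byte 4: 00110000 XOR 11001101 = 11111101
byte 5: 01111000 XOR 00100010 = 01011010
byte 6: 00100000 XOR 10110001 = 10010001
byte 7: 01110100 XOR 00011001 = 01101101
byte 8: 01101000 XOR 00100100 = 01001100
byte 9: 01100101 XOR 00100111 = 01000010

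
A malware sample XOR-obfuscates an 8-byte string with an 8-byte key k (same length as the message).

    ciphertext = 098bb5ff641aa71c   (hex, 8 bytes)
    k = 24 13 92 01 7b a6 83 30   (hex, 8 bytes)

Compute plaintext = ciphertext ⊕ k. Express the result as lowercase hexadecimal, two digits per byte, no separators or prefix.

XOR is its own inverse, so applying the key byte-wise gives the result directly.
byte 0: 09 ^ 24 = 2d
byte 1: 8b ^ 13 = 98
byte 2: b5 ^ 92 = 27
byte 3: ff ^ 01 = fe
byte 4: 64 ^ 7b = 1f
byte 5: 1a ^ a6 = bc
byte 6: a7 ^ 83 = 24
byte 7: 1c ^ 30 = 2c

2d9827fe1fbc242c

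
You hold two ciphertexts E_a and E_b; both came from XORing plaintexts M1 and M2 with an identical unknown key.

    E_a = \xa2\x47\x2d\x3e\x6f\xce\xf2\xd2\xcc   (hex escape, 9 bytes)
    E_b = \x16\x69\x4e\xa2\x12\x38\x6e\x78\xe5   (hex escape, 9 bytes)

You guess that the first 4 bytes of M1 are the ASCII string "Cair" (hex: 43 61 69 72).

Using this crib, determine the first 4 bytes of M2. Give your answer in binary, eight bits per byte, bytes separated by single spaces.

11110111 01001111 00001010 11101110

First, E_a ⊕ E_b = (M1 ⊕ K) ⊕ (M2 ⊕ K) = M1 ⊕ M2, so the key drops out. Then M2 = (M1 ⊕ M2) ⊕ M1 over the first 4 bytes.
byte 0: (a2 XOR 16) XOR 43 = b4 XOR 43 = f7
byte 1: (47 XOR 69) XOR 61 = 2e XOR 61 = 4f
byte 2: (2d XOR 4e) XOR 69 = 63 XOR 69 = 0a
byte 3: (3e XOR a2) XOR 72 = 9c XOR 72 = ee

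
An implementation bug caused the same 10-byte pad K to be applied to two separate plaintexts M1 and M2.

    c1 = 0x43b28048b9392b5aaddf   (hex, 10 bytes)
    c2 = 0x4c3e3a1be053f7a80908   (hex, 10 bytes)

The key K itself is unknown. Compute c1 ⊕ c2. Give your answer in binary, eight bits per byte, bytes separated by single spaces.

00001111 10001100 10111010 01010011 01011001 01101010 11011100 11110010 10100100 11010111

c1 ⊕ c2 = (M1 ⊕ K) ⊕ (M2 ⊕ K) = M1 ⊕ M2 — the shared key cancels under XOR.
43 ^ 4c = 0f
b2 ^ 3e = 8c
80 ^ 3a = ba
48 ^ 1b = 53
b9 ^ e0 = 59
39 ^ 53 = 6a
2b ^ f7 = dc
5a ^ a8 = f2
ad ^ 09 = a4
df ^ 08 = d7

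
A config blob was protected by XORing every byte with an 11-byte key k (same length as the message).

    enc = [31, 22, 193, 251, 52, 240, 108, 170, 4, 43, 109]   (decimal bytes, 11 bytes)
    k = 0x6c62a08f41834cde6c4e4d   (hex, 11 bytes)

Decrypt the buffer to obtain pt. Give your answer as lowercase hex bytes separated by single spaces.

73 74 61 74 75 73 20 74 68 65 20

 31 xor 108 = 115
 22 xor  98 = 116
193 xor 160 =  97
251 xor 143 = 116
 52 xor  65 = 117
240 xor 131 = 115
108 xor  76 =  32
170 xor 222 = 116
  4 xor 108 = 104
 43 xor  78 = 101
109 xor  77 =  32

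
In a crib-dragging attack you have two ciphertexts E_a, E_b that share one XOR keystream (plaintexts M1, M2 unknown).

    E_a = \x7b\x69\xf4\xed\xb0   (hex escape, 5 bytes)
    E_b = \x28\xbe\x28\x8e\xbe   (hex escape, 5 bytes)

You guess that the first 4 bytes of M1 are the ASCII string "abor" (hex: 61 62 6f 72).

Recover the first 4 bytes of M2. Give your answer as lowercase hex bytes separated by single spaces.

32 b5 b3 11

First, E_a ⊕ E_b = (M1 ⊕ K) ⊕ (M2 ⊕ K) = M1 ⊕ M2, so the key drops out. Then M2 = (M1 ⊕ M2) ⊕ M1 over the first 4 bytes.
byte 0: (7b ^ 28) ^ 61 = 53 ^ 61 = 32
byte 1: (69 ^ be) ^ 62 = d7 ^ 62 = b5
byte 2: (f4 ^ 28) ^ 6f = dc ^ 6f = b3
byte 3: (ed ^ 8e) ^ 72 = 63 ^ 72 = 11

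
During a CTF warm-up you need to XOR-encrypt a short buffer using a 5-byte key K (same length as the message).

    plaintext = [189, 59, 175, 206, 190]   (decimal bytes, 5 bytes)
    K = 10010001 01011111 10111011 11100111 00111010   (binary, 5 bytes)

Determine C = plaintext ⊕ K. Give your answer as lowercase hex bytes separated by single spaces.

2c 64 14 29 84

byte 0: 10111101 XOR 10010001 = 00101100
byte 1: 00111011 XOR 01011111 = 01100100
byte 2: 10101111 XOR 10111011 = 00010100
byte 3: 11001110 XOR 11100111 = 00101001
byte 4: 10111110 XOR 00111010 = 10000100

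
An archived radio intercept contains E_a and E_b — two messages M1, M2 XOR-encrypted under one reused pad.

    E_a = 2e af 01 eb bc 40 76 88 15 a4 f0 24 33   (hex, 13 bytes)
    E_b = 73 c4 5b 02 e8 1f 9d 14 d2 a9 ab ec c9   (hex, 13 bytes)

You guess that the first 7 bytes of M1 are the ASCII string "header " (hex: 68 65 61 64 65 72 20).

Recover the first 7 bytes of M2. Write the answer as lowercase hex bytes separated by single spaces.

First, E_a ⊕ E_b = (M1 ⊕ K) ⊕ (M2 ⊕ K) = M1 ⊕ M2, so the key drops out. Then M2 = (M1 ⊕ M2) ⊕ M1 over the first 7 bytes.
byte 0: (2e XOR 73) XOR 68 = 5d XOR 68 = 35
byte 1: (af XOR c4) XOR 65 = 6b XOR 65 = 0e
byte 2: (01 XOR 5b) XOR 61 = 5a XOR 61 = 3b
byte 3: (eb XOR 02) XOR 64 = e9 XOR 64 = 8d
byte 4: (bc XOR e8) XOR 65 = 54 XOR 65 = 31
byte 5: (40 XOR 1f) XOR 72 = 5f XOR 72 = 2d
byte 6: (76 XOR 9d) XOR 20 = eb XOR 20 = cb

35 0e 3b 8d 31 2d cb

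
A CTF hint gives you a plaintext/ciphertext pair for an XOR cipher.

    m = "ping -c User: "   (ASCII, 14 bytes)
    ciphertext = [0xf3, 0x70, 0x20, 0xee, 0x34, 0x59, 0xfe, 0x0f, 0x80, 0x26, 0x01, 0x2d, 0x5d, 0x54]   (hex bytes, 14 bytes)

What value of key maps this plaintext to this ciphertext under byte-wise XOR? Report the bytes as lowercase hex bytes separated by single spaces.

Since ciphertext = m ⊕ key, XORing both sides with m gives key = m ⊕ ciphertext.
70 ⊕ f3 = 83
69 ⊕ 70 = 19
6e ⊕ 20 = 4e
67 ⊕ ee = 89
20 ⊕ 34 = 14
2d ⊕ 59 = 74
63 ⊕ fe = 9d
20 ⊕ 0f = 2f
55 ⊕ 80 = d5
73 ⊕ 26 = 55
65 ⊕ 01 = 64
72 ⊕ 2d = 5f
3a ⊕ 5d = 67
20 ⊕ 54 = 74

83 19 4e 89 14 74 9d 2f d5 55 64 5f 67 74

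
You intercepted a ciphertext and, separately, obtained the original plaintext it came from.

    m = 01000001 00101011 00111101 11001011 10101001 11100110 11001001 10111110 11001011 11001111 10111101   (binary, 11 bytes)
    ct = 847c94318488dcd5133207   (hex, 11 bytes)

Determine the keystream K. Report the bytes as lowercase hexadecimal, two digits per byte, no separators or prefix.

c557a9fa2d6e156bd8fdba

Since ct = m ⊕ K, XORing both sides with m gives K = m ⊕ ct.
41 XOR 84 = c5
2b XOR 7c = 57
3d XOR 94 = a9
cb XOR 31 = fa
a9 XOR 84 = 2d
e6 XOR 88 = 6e
c9 XOR dc = 15
be XOR d5 = 6b
cb XOR 13 = d8
cf XOR 32 = fd
bd XOR 07 = ba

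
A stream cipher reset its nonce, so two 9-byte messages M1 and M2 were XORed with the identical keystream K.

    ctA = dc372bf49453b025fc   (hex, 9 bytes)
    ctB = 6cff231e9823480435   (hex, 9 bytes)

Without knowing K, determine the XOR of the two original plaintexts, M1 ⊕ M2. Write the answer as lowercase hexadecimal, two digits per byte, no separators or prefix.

ctA ⊕ ctB = (M1 ⊕ K) ⊕ (M2 ⊕ K) = M1 ⊕ M2 — the shared key cancels under XOR.
byte 0: dc ⊕ 6c = b0
byte 1: 37 ⊕ ff = c8
byte 2: 2b ⊕ 23 = 08
byte 3: f4 ⊕ 1e = ea
byte 4: 94 ⊕ 98 = 0c
byte 5: 53 ⊕ 23 = 70
byte 6: b0 ⊕ 48 = f8
byte 7: 25 ⊕ 04 = 21
byte 8: fc ⊕ 35 = c9

b0c808ea0c70f821c9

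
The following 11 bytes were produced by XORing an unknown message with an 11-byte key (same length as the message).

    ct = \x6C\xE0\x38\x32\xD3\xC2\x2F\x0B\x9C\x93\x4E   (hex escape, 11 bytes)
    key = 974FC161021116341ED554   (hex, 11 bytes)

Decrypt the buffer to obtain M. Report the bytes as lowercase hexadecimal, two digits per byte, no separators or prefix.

XOR is its own inverse, so applying the key byte-wise gives the result directly.
byte 0: 6c xor 97 = fb
byte 1: e0 xor 4f = af
byte 2: 38 xor c1 = f9
byte 3: 32 xor 61 = 53
byte 4: d3 xor 02 = d1
byte 5: c2 xor 11 = d3
byte 6: 2f xor 16 = 39
byte 7: 0b xor 34 = 3f
byte 8: 9c xor 1e = 82
byte 9: 93 xor d5 = 46
byte 10: 4e xor 54 = 1a

fbaff953d1d3393f82461a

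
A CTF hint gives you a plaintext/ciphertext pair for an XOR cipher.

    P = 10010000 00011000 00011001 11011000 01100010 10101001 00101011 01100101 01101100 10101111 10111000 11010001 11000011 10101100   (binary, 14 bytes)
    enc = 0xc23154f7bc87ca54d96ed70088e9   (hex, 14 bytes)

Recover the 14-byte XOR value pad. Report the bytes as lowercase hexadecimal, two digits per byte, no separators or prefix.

52294d2fde2ee131b5c16fd14b45

Since enc = P ⊕ pad, XORing both sides with P gives pad = P ⊕ enc.
byte 0: 144 XOR 194 =  82
byte 1:  24 XOR  49 =  41
byte 2:  25 XOR  84 =  77
byte 3: 216 XOR 247 =  47
byte 4:  98 XOR 188 = 222
byte 5: 169 XOR 135 =  46
byte 6:  43 XOR 202 = 225
byte 7: 101 XOR  84 =  49
byte 8: 108 XOR 217 = 181
byte 9: 175 XOR 110 = 193
byte 10: 184 XOR 215 = 111
byte 11: 209 XOR   0 = 209
byte 12: 195 XOR 136 =  75
byte 13: 172 XOR 233 =  69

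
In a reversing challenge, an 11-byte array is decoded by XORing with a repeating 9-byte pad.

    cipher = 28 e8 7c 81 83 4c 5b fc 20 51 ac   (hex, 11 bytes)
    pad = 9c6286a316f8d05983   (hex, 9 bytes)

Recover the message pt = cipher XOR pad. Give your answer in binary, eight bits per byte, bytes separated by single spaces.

The 9-byte key repeats, so the effective keystream is 9c 62 86 a3 16 f8 d0 59 83 9c 62.
byte 0: 28 ⊕ 9c = b4
byte 1: e8 ⊕ 62 = 8a
byte 2: 7c ⊕ 86 = fa
byte 3: 81 ⊕ a3 = 22
byte 4: 83 ⊕ 16 = 95
byte 5: 4c ⊕ f8 = b4
byte 6: 5b ⊕ d0 = 8b
byte 7: fc ⊕ 59 = a5
byte 8: 20 ⊕ 83 = a3
byte 9: 51 ⊕ 9c = cd
byte 10: ac ⊕ 62 = ce

10110100 10001010 11111010 00100010 10010101 10110100 10001011 10100101 10100011 11001101 11001110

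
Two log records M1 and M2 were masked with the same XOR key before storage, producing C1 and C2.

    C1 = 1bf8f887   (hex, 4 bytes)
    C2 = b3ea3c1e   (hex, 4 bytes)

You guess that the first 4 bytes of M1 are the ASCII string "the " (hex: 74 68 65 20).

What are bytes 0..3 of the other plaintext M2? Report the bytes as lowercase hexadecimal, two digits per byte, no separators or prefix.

dc7aa1b9

First, C1 ⊕ C2 = (M1 ⊕ K) ⊕ (M2 ⊕ K) = M1 ⊕ M2, so the key drops out. Then M2 = (M1 ⊕ M2) ⊕ M1 over the first 4 bytes.
byte 0: (1b ⊕ b3) ⊕ 74 = a8 ⊕ 74 = dc
byte 1: (f8 ⊕ ea) ⊕ 68 = 12 ⊕ 68 = 7a
byte 2: (f8 ⊕ 3c) ⊕ 65 = c4 ⊕ 65 = a1
byte 3: (87 ⊕ 1e) ⊕ 20 = 99 ⊕ 20 = b9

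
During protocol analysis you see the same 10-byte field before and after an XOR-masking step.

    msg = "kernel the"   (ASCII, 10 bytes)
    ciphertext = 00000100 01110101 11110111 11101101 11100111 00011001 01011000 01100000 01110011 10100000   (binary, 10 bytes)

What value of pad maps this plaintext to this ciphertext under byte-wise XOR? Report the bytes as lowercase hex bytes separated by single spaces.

6f 10 85 83 82 75 78 14 1b c5

Since ciphertext = msg ⊕ pad, XORing both sides with msg gives pad = msg ⊕ ciphertext.
107 ⊕   4 = 111
101 ⊕ 117 =  16
114 ⊕ 247 = 133
110 ⊕ 237 = 131
101 ⊕ 231 = 130
108 ⊕  25 = 117
 32 ⊕  88 = 120
116 ⊕  96 =  20
104 ⊕ 115 =  27
101 ⊕ 160 = 197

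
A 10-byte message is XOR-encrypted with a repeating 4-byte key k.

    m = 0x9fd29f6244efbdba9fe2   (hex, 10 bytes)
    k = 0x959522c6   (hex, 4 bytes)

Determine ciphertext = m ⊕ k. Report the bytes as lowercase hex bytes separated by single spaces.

0a 47 bd a4 d1 7a 9f 7c 0a 77

The 4-byte key repeats, so the effective keystream is 95 95 22 c6 95 95 22 c6 95 95.
byte 0: 159 ⊕ 149 =  10
byte 1: 210 ⊕ 149 =  71
byte 2: 159 ⊕  34 = 189
byte 3:  98 ⊕ 198 = 164
byte 4:  68 ⊕ 149 = 209
byte 5: 239 ⊕ 149 = 122
byte 6: 189 ⊕  34 = 159
byte 7: 186 ⊕ 198 = 124
byte 8: 159 ⊕ 149 =  10
byte 9: 226 ⊕ 149 = 119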